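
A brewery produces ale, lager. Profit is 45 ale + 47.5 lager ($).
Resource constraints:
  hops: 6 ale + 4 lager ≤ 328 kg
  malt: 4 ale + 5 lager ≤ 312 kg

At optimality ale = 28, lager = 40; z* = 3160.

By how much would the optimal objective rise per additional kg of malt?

7.5

Check each constraint at x*: hops 328/328 (tight); malt 312/312 (tight).
Dual feasibility on the basic columns requires 6·y_hops + 4·y_malt = 45, 4·y_hops + 5·y_malt = 47.5.
Solving: y_hops = 2.5, y_malt = 7.5.
Shadow price of malt = 7.5.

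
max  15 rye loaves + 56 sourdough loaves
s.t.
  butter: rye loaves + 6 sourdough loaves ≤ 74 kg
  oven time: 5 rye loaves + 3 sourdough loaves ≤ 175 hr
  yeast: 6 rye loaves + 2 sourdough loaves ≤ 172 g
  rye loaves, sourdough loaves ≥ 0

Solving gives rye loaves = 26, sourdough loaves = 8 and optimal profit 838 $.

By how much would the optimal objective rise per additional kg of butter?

At the optimum: butter uses 74 of 74 (binding); oven time uses 154 of 175 (slack = 21); yeast uses 172 of 172 (binding).
Slack constraints have shadow price 0 (complementary slackness).
From A_Bᵀ y = c: 1·y_butter + 6·y_yeast = 15; 6·y_butter + 2·y_yeast = 56.
→ y_butter = 9 and y_yeast = 1.
Shadow price of butter = 9.

9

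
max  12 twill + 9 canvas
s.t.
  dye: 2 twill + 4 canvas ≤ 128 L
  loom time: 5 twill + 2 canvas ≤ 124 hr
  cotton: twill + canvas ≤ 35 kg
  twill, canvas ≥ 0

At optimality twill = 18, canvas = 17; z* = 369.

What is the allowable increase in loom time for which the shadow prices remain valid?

Binding constraints: loom time, cotton. The basis is B = [[5,2],[1,1]] with det 3.
Per unit increase in loom time, x* moves by d = (0.3333, -0.3333).
The basis stays optimal until canvas reaches 0; allowable increase = 51 hr.

51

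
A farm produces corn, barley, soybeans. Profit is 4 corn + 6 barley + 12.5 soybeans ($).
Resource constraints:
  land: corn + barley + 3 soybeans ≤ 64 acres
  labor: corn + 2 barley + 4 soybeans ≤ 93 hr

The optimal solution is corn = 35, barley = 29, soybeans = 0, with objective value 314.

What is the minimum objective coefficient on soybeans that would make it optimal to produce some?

At the optimum: land uses 64 of 64 (binding); labor uses 93 of 93 (binding).
From A_Bᵀ y = c: 1·y_land + 1·y_labor = 4; 1·y_land + 2·y_labor = 6.
This yields shadow prices y_land = 2, y_labor = 2.
soybeans enters the basis when its profit ≥ yᵀa₃ = 2·3 + 2·4 = 14.

14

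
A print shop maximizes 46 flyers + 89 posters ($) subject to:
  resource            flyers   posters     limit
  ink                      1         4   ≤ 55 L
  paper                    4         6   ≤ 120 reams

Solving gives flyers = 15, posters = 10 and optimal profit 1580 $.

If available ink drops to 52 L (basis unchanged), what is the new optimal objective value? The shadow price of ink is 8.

1556

Δb = -3, so new z* = 1580 + (8)·(-3) = 1580 − 24 = 1556.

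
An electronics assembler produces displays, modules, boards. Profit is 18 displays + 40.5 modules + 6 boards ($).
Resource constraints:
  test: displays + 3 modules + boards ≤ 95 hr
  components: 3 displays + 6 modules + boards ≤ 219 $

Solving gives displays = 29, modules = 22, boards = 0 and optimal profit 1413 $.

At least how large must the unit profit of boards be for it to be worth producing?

At the optimum: test uses 95 of 95 (binding); components uses 219 of 219 (binding).
The binding rows give the dual system: 1·y_test + 3·y_components = 18 and 3·y_test + 6·y_components = 40.5.
→ y_test = 4.5 and y_components = 4.5.
boards enters the basis when its profit ≥ yᵀa₃ = 4.5·1 + 4.5·1 = 9.

9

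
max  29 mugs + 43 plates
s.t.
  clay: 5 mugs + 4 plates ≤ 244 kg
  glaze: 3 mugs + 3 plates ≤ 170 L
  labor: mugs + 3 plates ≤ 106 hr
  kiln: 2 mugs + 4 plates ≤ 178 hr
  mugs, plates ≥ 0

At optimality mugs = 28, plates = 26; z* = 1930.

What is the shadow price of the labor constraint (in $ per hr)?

9

At the optimum: clay uses 244 of 244 (binding); glaze uses 162 of 170 (slack = 8); labor uses 106 of 106 (binding); kiln uses 160 of 178 (slack = 18).
Since glaze, kiln are not tight, their duals are 0.
The binding rows give the dual system: 5·y_clay + 1·y_labor = 29 and 4·y_clay + 3·y_labor = 43.
This yields shadow prices y_clay = 4, y_labor = 9.
Shadow price of labor = 9.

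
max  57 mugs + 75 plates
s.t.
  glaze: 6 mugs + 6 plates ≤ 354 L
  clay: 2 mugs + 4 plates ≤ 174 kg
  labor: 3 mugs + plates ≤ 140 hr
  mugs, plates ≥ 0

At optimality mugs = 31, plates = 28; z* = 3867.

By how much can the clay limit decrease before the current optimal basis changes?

Binding constraints: glaze, clay. The basis is B = [[6,6],[2,4]] with det 12.
Per unit decrease in clay, x* moves by d = (0.5, -0.5).
The basis stays optimal until labor becomes binding; allowable decrease = 19 kg.

19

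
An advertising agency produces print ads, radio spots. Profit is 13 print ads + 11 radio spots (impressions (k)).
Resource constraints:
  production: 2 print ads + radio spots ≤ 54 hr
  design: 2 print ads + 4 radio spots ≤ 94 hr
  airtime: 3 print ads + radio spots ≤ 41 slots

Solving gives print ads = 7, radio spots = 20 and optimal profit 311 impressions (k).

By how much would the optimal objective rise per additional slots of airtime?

3

Check each constraint at x*: production 34/54 (slack 20); design 94/94 (tight); airtime 41/41 (tight).
Slack constraints have shadow price 0 (complementary slackness).
Dual feasibility on the basic columns requires 2·y_design + 3·y_airtime = 13, 4·y_design + 1·y_airtime = 11.
→ y_design = 2 and y_airtime = 3.
Shadow price of airtime = 3.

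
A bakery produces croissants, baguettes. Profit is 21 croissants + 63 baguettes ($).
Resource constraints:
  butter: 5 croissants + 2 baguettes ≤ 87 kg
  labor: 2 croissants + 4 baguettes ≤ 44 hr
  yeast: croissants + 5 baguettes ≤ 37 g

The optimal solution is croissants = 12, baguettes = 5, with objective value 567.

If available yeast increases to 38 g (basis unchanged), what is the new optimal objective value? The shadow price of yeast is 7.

Δb = 1, so new z* = 567 + (7)·(1) = 567 + 7 = 574.

574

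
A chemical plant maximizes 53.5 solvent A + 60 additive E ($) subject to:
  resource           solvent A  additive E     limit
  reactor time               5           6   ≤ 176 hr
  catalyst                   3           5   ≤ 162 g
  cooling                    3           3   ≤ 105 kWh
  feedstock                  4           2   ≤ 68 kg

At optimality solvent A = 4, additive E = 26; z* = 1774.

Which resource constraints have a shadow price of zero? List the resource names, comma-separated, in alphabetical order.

reactor time: 176/176 (binding)
catalyst: 142/162 (slack 20)
cooling: 90/105 (slack 15)
feedstock: 68/68 (binding)
By complementary slackness, a constraint with positive slack has shadow price 0 → catalyst, cooling.

catalyst, cooling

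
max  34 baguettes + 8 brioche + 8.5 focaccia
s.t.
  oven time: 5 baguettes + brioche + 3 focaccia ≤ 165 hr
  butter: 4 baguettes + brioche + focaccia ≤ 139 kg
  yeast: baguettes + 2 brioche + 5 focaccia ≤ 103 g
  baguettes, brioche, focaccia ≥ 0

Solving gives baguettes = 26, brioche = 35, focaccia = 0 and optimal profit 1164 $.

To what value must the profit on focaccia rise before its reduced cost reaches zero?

12

At the optimum: oven time uses 165 of 165 (binding); butter uses 139 of 139 (binding); yeast uses 96 of 103 (slack = 7).
By complementary slackness, y = 0 for the non-binding constraint.
The binding rows give the dual system: 5·y_oven time + 4·y_butter = 34 and 1·y_oven time + 1·y_butter = 8.
Solving: y_oven time = 2, y_butter = 6.
focaccia enters the basis when its profit ≥ yᵀa₃ = 2·3 + 6·1 = 12.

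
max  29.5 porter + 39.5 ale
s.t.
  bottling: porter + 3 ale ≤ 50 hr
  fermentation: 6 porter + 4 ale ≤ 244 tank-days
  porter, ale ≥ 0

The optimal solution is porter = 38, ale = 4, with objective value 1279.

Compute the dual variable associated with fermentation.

3.5

Check each constraint at x*: bottling 50/50 (tight); fermentation 244/244 (tight).
From A_Bᵀ y = c: 1·y_bottling + 6·y_fermentation = 29.5; 3·y_bottling + 4·y_fermentation = 39.5.
This yields shadow prices y_bottling = 8.5, y_fermentation = 3.5.
Shadow price of fermentation = 3.5.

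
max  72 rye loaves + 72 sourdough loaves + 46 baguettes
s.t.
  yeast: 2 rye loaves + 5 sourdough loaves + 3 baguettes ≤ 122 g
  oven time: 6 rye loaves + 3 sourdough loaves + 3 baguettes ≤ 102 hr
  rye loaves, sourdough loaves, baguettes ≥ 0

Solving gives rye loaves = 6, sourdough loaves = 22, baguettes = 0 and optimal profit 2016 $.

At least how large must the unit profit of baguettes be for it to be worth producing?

At the optimum: yeast uses 122 of 122 (binding); oven time uses 102 of 102 (binding).
The binding rows give the dual system: 2·y_yeast + 6·y_oven time = 72 and 5·y_yeast + 3·y_oven time = 72.
Solving: y_yeast = 9, y_oven time = 9.
baguettes enters the basis when its profit ≥ yᵀa₃ = 9·3 + 9·3 = 54.

54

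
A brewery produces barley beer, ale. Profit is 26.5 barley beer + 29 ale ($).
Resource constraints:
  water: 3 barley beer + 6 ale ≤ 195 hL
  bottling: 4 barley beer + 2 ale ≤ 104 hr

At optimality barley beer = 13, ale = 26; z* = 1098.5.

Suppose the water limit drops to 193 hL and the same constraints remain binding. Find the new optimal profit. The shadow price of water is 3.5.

1091.5

Δb = -2, so new z* = 1098.5 + (3.5)·(-2) = 1098.5 − 7 = 1091.5.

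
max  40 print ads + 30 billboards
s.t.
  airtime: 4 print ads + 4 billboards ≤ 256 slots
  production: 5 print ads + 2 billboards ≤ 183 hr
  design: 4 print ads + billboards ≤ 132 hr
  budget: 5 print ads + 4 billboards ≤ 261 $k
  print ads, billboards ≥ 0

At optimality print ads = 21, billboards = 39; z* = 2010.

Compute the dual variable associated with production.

1

At the optimum: airtime uses 240 of 256 (slack = 16); production uses 183 of 183 (binding); design uses 123 of 132 (slack = 9); budget uses 261 of 261 (binding).
By complementary slackness, y = 0 for the non-binding constraints.
From A_Bᵀ y = c: 5·y_production + 5·y_budget = 40; 2·y_production + 4·y_budget = 30.
This yields shadow prices y_production = 1, y_budget = 7.
Shadow price of production = 1.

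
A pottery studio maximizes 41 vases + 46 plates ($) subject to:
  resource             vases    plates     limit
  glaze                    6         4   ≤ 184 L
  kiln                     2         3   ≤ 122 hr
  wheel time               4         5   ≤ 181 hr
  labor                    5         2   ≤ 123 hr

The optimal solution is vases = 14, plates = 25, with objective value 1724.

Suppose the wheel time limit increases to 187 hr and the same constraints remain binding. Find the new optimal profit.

1772

At the optimum: glaze uses 184 of 184 (binding); kiln uses 103 of 122 (slack = 19); wheel time uses 181 of 181 (binding); labor uses 120 of 123 (slack = 3).
Since kiln, labor are not tight, their duals are 0.
The binding rows give the dual system: 6·y_glaze + 4·y_wheel time = 41 and 4·y_glaze + 5·y_wheel time = 46.
→ y_glaze = 1.5 and y_wheel time = 8.
Δz = y_wheel time·Δb = 8 × (6) = 48, so new z* = 1724 + 48 = 1772.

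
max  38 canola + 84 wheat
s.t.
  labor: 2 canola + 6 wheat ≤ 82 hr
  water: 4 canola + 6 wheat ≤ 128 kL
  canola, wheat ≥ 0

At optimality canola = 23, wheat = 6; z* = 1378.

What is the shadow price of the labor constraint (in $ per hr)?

9

Check each constraint at x*: labor 82/82 (tight); water 128/128 (tight).
From A_Bᵀ y = c: 2·y_labor + 4·y_water = 38; 6·y_labor + 6·y_water = 84.
→ y_labor = 9 and y_water = 5.
Shadow price of labor = 9.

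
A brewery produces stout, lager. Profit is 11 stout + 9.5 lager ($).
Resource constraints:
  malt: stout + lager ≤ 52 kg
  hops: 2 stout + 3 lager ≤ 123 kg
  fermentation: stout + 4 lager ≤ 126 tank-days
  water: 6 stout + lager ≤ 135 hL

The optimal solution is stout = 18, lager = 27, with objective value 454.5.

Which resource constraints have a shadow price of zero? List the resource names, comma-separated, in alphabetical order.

malt: 45/52 (slack 7)
hops: 117/123 (slack 6)
fermentation: 126/126 (binding)
water: 135/135 (binding)
By complementary slackness, a constraint with positive slack has shadow price 0 → hops, malt.

hops, malt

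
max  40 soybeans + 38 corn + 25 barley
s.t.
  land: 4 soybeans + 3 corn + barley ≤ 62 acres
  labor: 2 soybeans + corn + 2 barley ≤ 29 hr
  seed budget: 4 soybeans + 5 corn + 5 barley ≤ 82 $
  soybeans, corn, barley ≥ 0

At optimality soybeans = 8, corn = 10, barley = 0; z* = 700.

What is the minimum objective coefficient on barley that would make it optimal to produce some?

Binding: land and seed budget. Non-binding: labor (3 unused).
Slack constraints have shadow price 0 (complementary slackness).
The binding rows give the dual system: 4·y_land + 4·y_seed budget = 40 and 3·y_land + 5·y_seed budget = 38.
→ y_land = 6 and y_seed budget = 4.
barley enters the basis when its profit ≥ yᵀa₃ = 6·1 + 4·5 = 26.

26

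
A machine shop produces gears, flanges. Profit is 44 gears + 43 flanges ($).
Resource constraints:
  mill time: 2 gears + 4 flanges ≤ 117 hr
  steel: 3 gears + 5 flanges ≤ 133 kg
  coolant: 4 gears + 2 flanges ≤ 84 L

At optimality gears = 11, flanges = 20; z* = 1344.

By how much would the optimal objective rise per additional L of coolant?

6.5

Check each constraint at x*: mill time 102/117 (slack 15); steel 133/133 (tight); coolant 84/84 (tight).
Since mill time is not tight, its dual is 0.
The binding rows give the dual system: 3·y_steel + 4·y_coolant = 44 and 5·y_steel + 2·y_coolant = 43.
This yields shadow prices y_steel = 6, y_coolant = 6.5.
Shadow price of coolant = 6.5.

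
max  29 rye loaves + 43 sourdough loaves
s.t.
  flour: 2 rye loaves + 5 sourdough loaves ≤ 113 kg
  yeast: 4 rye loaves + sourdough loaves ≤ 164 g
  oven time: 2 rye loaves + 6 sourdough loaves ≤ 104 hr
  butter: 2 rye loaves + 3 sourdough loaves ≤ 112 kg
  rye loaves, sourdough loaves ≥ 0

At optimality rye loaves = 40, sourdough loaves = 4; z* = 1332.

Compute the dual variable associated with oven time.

6.5

At the optimum: flour uses 100 of 113 (slack = 13); yeast uses 164 of 164 (binding); oven time uses 104 of 104 (binding); butter uses 92 of 112 (slack = 20).
Slack constraints have shadow price 0 (complementary slackness).
The binding rows give the dual system: 4·y_yeast + 2·y_oven time = 29 and 1·y_yeast + 6·y_oven time = 43.
Solving: y_yeast = 4, y_oven time = 6.5.
Shadow price of oven time = 6.5.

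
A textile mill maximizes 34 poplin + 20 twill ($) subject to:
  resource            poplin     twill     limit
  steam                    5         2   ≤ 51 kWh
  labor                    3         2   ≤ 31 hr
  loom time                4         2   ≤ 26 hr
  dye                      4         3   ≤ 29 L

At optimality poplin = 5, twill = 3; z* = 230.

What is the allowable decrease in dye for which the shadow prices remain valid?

Binding constraints: loom time, dye. The basis is B = [[4,2],[4,3]] with det 4.
Per unit decrease in dye, x* moves by d = (0.5, -1).
The basis stays optimal until twill reaches 0; allowable decrease = 3 L.

3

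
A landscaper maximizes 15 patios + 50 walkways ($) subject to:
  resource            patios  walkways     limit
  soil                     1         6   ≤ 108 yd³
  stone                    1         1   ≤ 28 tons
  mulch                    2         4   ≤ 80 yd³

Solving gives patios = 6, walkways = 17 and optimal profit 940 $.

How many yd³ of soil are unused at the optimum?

0

soil used = 1·6 + 6·17 = 108; slack = 108 − 108 = 0.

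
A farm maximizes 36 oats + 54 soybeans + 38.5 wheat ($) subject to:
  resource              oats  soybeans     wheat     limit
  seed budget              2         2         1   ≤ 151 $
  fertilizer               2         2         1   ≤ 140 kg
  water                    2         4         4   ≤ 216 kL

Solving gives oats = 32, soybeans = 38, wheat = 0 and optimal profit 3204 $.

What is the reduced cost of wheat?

-6.5

At the optimum: seed budget uses 140 of 151 (slack = 11); fertilizer uses 140 of 140 (binding); water uses 216 of 216 (binding).
Slack constraints have shadow price 0 (complementary slackness).
The binding rows give the dual system: 2·y_fertilizer + 2·y_water = 36 and 2·y_fertilizer + 4·y_water = 54.
This yields shadow prices y_fertilizer = 9, y_water = 9.
Reduced cost of wheat: c₃ − yᵀa₃ = 38.5 − (9·1 + 9·4) = 38.5 − 45 = -6.5.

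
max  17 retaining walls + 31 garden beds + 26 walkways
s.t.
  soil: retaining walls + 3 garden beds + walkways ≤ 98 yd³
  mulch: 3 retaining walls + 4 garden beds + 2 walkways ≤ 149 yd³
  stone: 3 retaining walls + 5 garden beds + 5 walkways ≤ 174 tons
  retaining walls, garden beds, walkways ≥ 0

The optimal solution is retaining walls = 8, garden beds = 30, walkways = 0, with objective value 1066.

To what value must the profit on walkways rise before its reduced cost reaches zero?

27

Binding: soil and stone. Non-binding: mulch (5 unused).
Slack constraints have shadow price 0 (complementary slackness).
The binding rows give the dual system: 1·y_soil + 3·y_stone = 17 and 3·y_soil + 5·y_stone = 31.
Solving: y_soil = 2, y_stone = 5.
walkways enters the basis when its profit ≥ yᵀa₃ = 2·1 + 5·5 = 27.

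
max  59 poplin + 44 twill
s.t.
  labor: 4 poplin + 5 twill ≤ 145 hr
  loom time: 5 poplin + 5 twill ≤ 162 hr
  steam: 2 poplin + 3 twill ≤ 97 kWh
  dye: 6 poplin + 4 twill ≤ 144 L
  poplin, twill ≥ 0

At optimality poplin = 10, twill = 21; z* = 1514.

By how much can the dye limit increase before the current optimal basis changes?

Binding constraints: labor, dye. The basis is B = [[4,5],[6,4]] with det -14.
Per unit increase in dye, x* moves by d = (0.3571, -0.2857).
The basis stays optimal until loom time becomes binding; allowable increase = 19.6 L.

19.6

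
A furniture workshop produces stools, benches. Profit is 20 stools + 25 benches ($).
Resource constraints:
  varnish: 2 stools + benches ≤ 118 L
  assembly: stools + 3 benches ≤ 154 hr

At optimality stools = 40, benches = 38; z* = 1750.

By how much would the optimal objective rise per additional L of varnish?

At the optimum: varnish uses 118 of 118 (binding); assembly uses 154 of 154 (binding).
Dual feasibility on the basic columns requires 2·y_varnish + 1·y_assembly = 20, 1·y_varnish + 3·y_assembly = 25.
→ y_varnish = 7 and y_assembly = 6.
Shadow price of varnish = 7.

7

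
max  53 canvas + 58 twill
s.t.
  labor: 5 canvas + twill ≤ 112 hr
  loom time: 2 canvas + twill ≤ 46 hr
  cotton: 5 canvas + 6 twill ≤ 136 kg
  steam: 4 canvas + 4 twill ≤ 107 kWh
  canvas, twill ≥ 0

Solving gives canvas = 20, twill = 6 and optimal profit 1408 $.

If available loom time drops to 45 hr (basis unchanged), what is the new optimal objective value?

1404

At the optimum: labor uses 106 of 112 (slack = 6); loom time uses 46 of 46 (binding); cotton uses 136 of 136 (binding); steam uses 104 of 107 (slack = 3).
Slack constraints have shadow price 0 (complementary slackness).
Dual feasibility on the basic columns requires 2·y_loom time + 5·y_cotton = 53, 1·y_loom time + 6·y_cotton = 58.
This yields shadow prices y_loom time = 4, y_cotton = 9.
Δz = y_loom time·Δb = 4 × (-1) = -4, so new z* = 1408 − 4 = 1404.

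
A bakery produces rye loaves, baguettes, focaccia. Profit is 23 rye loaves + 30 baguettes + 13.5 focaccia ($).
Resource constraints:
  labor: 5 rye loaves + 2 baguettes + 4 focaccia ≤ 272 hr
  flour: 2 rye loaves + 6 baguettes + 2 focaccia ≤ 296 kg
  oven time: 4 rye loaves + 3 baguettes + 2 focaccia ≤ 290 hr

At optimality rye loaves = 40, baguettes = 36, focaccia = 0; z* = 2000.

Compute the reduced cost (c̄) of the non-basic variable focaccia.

-6.5

Binding: labor and flour. Non-binding: oven time (22 unused).
Slack constraints have shadow price 0 (complementary slackness).
From A_Bᵀ y = c: 5·y_labor + 2·y_flour = 23; 2·y_labor + 6·y_flour = 30.
Solving: y_labor = 3, y_flour = 4.
Reduced cost of focaccia: c₃ − yᵀa₃ = 13.5 − (3·4 + 4·2) = 13.5 − 20 = -6.5.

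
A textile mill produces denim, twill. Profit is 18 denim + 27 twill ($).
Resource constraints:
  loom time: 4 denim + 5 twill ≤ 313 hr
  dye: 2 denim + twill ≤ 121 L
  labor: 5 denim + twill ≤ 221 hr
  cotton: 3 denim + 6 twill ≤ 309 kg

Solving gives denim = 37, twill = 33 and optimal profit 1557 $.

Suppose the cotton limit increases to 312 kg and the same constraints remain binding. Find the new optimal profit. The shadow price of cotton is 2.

Δb = 3, so new z* = 1557 + (2)·(3) = 1557 + 6 = 1563.

1563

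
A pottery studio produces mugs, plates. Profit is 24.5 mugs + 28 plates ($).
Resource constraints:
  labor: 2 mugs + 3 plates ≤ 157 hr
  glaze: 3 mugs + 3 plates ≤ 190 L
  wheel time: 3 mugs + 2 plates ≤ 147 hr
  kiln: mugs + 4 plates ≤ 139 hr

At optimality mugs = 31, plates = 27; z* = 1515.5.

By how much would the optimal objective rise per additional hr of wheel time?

7

At the optimum: labor uses 143 of 157 (slack = 14); glaze uses 174 of 190 (slack = 16); wheel time uses 147 of 147 (binding); kiln uses 139 of 139 (binding).
Slack constraints have shadow price 0 (complementary slackness).
The binding rows give the dual system: 3·y_wheel time + 1·y_kiln = 24.5 and 2·y_wheel time + 4·y_kiln = 28.
This yields shadow prices y_wheel time = 7, y_kiln = 3.5.
Shadow price of wheel time = 7.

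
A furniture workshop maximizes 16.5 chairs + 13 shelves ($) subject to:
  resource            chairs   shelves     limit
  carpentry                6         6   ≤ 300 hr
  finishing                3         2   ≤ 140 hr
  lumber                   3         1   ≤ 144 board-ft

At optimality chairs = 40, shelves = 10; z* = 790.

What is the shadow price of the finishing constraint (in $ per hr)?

3.5

Check each constraint at x*: carpentry 300/300 (tight); finishing 140/140 (tight); lumber 130/144 (slack 14).
Since lumber is not tight, its dual is 0.
The binding rows give the dual system: 6·y_carpentry + 3·y_finishing = 16.5 and 6·y_carpentry + 2·y_finishing = 13.
Solving: y_carpentry = 1, y_finishing = 3.5.
Shadow price of finishing = 3.5.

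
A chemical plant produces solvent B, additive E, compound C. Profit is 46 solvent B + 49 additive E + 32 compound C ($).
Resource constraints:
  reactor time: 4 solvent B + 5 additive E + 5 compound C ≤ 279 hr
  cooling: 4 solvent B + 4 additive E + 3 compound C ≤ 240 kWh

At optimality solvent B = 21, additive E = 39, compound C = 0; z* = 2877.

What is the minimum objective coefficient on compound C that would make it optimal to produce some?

Check each constraint at x*: reactor time 279/279 (tight); cooling 240/240 (tight).
Dual feasibility on the basic columns requires 4·y_reactor time + 4·y_cooling = 46, 5·y_reactor time + 4·y_cooling = 49.
→ y_reactor time = 3 and y_cooling = 8.5.
compound C enters the basis when its profit ≥ yᵀa₃ = 3·5 + 8.5·3 = 40.5.

40.5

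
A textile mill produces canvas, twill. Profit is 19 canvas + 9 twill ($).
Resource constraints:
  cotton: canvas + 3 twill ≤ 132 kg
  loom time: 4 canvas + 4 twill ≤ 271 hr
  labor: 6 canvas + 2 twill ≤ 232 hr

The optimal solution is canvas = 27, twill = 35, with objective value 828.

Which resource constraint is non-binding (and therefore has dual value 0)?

cotton: 132/132 (binding)
loom time: 248/271 (slack 23)
labor: 232/232 (binding)
By complementary slackness, a constraint with positive slack has shadow price 0 → loom time.

loom time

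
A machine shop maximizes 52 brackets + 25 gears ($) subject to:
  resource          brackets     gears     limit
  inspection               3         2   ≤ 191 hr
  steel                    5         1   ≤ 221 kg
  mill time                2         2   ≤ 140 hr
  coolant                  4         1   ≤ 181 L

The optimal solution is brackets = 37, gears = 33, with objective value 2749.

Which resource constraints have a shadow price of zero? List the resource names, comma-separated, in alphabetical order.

inspection: 177/191 (slack 14)
steel: 218/221 (slack 3)
mill time: 140/140 (binding)
coolant: 181/181 (binding)
By complementary slackness, a constraint with positive slack has shadow price 0 → inspection, steel.

inspection, steel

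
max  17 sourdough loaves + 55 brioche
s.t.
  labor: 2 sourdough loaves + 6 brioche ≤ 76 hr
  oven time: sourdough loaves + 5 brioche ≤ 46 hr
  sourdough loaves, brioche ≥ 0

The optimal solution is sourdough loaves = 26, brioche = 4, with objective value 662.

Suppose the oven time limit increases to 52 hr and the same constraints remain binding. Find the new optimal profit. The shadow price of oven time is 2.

674

Δb = 6, so new z* = 662 + (2)·(6) = 662 + 12 = 674.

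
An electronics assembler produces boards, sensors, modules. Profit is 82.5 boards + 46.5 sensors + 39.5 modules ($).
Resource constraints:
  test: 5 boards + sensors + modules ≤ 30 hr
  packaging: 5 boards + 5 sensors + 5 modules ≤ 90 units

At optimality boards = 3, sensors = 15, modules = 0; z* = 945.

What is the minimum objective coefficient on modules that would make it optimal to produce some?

Both test and packaging are binding at x*.
The binding rows give the dual system: 5·y_test + 5·y_packaging = 82.5 and 1·y_test + 5·y_packaging = 46.5.
This yields shadow prices y_test = 9, y_packaging = 7.5.
modules enters the basis when its profit ≥ yᵀa₃ = 9·1 + 7.5·5 = 46.5.

46.5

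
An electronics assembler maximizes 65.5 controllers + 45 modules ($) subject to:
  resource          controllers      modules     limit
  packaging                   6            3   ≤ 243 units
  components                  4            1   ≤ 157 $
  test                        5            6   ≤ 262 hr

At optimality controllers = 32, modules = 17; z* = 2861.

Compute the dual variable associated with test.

At the optimum: packaging uses 243 of 243 (binding); components uses 145 of 157 (slack = 12); test uses 262 of 262 (binding).
Slack constraints have shadow price 0 (complementary slackness).
The binding rows give the dual system: 6·y_packaging + 5·y_test = 65.5 and 3·y_packaging + 6·y_test = 45.
→ y_packaging = 8 and y_test = 3.5.
Shadow price of test = 3.5.

3.5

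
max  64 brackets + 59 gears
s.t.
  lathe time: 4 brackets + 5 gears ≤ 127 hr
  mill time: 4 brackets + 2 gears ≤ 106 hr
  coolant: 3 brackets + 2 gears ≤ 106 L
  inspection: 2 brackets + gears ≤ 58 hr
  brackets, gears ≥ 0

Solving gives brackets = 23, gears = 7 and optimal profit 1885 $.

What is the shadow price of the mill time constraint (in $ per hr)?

Binding: lathe time and mill time. Non-binding: coolant (23 unused), inspection (5 unused).
Since coolant, inspection are not tight, their duals are 0.
From A_Bᵀ y = c: 4·y_lathe time + 4·y_mill time = 64; 5·y_lathe time + 2·y_mill time = 59.
→ y_lathe time = 9 and y_mill time = 7.
Shadow price of mill time = 7.

7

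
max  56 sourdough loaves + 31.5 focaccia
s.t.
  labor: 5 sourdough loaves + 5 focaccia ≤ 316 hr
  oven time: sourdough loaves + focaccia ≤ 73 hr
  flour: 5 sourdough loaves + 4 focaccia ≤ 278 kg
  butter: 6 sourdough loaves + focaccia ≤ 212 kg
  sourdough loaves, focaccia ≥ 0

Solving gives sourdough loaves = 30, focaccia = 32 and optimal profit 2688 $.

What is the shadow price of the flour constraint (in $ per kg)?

7

At the optimum: labor uses 310 of 316 (slack = 6); oven time uses 62 of 73 (slack = 11); flour uses 278 of 278 (binding); butter uses 212 of 212 (binding).
Slack constraints have shadow price 0 (complementary slackness).
From A_Bᵀ y = c: 5·y_flour + 6·y_butter = 56; 4·y_flour + 1·y_butter = 31.5.
→ y_flour = 7 and y_butter = 3.5.
Shadow price of flour = 7.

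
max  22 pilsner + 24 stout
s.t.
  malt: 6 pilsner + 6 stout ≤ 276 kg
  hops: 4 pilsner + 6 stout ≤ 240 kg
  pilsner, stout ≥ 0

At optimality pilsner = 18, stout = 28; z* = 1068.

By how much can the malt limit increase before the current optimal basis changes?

Binding constraints: malt, hops. The basis is B = [[6,6],[4,6]] with det 12.
Per unit increase in malt, x* moves by d = (0.5, -0.3333).
The basis stays optimal until stout reaches 0; allowable increase = 84 kg.

84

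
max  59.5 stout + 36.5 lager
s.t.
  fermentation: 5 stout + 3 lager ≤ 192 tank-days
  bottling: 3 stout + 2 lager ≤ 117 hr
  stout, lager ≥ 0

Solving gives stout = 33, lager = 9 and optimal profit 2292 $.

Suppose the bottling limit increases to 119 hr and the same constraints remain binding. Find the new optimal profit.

2300

Check each constraint at x*: fermentation 192/192 (tight); bottling 117/117 (tight).
From A_Bᵀ y = c: 5·y_fermentation + 3·y_bottling = 59.5; 3·y_fermentation + 2·y_bottling = 36.5.
→ y_fermentation = 9.5 and y_bottling = 4.
Δz = y_bottling·Δb = 4 × (2) = 8, so new z* = 2292 + 8 = 2300.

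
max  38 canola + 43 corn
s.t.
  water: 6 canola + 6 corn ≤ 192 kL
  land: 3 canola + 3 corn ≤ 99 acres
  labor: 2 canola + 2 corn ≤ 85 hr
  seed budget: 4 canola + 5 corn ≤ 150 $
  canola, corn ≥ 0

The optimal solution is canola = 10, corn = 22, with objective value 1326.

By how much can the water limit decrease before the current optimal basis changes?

Binding constraints: water, seed budget. The basis is B = [[6,6],[4,5]] with det 6.
Per unit decrease in water, x* moves by d = (-0.8333, 0.6667).
The basis stays optimal until canola reaches 0; allowable decrease = 12 kL.

12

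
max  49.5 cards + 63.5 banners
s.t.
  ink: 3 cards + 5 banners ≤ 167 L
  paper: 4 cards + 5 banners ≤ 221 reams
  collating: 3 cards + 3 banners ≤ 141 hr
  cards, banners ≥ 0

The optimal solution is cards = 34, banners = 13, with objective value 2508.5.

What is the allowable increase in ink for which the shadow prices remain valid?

40

Binding constraints: ink, collating. The basis is B = [[3,5],[3,3]] with det -6.
Per unit increase in ink, x* moves by d = (-0.5, 0.5).
The basis stays optimal until paper becomes binding; allowable increase = 40 L.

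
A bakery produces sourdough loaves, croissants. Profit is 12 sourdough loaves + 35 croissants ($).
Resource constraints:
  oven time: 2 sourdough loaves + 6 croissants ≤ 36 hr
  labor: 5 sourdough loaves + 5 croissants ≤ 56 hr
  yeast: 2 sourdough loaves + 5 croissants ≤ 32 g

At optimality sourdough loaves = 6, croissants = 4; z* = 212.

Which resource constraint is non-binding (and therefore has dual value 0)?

labor

oven time: 36/36 (binding)
labor: 50/56 (slack 6)
yeast: 32/32 (binding)
By complementary slackness, a constraint with positive slack has shadow price 0 → labor.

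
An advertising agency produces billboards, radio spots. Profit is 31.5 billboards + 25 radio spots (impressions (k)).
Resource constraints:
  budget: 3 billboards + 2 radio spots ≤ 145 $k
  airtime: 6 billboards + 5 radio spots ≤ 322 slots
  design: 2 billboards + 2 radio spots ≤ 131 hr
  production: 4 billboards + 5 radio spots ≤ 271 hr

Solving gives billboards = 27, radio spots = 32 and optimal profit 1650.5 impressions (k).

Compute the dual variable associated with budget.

At the optimum: budget uses 145 of 145 (binding); airtime uses 322 of 322 (binding); design uses 118 of 131 (slack = 13); production uses 268 of 271 (slack = 3).
Slack constraints have shadow price 0 (complementary slackness).
Dual feasibility on the basic columns requires 3·y_budget + 6·y_airtime = 31.5, 2·y_budget + 5·y_airtime = 25.
→ y_budget = 2.5 and y_airtime = 4.
Shadow price of budget = 2.5.

2.5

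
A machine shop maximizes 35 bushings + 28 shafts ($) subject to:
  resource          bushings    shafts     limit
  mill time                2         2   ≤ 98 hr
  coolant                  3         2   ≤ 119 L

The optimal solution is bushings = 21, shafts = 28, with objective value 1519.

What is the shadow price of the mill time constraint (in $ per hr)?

Both mill time and coolant are binding at x*.
The binding rows give the dual system: 2·y_mill time + 3·y_coolant = 35 and 2·y_mill time + 2·y_coolant = 28.
Solving: y_mill time = 7, y_coolant = 7.
Shadow price of mill time = 7.

7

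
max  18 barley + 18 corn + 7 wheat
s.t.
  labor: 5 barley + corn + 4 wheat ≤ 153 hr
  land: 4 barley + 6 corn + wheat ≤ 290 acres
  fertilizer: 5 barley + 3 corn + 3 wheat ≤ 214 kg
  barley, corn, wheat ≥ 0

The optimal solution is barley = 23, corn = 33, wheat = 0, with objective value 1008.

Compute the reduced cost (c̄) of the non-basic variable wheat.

-1

At the optimum: labor uses 148 of 153 (slack = 5); land uses 290 of 290 (binding); fertilizer uses 214 of 214 (binding).
Slack constraints have shadow price 0 (complementary slackness).
Dual feasibility on the basic columns requires 4·y_land + 5·y_fertilizer = 18, 6·y_land + 3·y_fertilizer = 18.
Solving: y_land = 2, y_fertilizer = 2.
Reduced cost of wheat: c₃ − yᵀa₃ = 7 − (2·1 + 2·3) = 7 − 8 = -1.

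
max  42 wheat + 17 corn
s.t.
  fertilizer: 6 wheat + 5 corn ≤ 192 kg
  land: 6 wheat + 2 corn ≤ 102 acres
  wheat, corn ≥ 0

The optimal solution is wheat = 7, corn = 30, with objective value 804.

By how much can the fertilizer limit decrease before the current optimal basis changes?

90

Binding constraints: fertilizer, land. The basis is B = [[6,5],[6,2]] with det -18.
Per unit decrease in fertilizer, x* moves by d = (0.1111, -0.3333).
The basis stays optimal until corn reaches 0; allowable decrease = 90 kg.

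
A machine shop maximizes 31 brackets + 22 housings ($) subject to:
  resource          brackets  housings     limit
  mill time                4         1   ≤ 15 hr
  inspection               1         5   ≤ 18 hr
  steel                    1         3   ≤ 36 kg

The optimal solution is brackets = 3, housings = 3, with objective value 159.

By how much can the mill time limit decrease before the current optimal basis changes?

Binding constraints: mill time, inspection. The basis is B = [[4,1],[1,5]] with det 19.
Per unit decrease in mill time, x* moves by d = (-0.2632, 0.0526).
The basis stays optimal until brackets reaches 0; allowable decrease = 11.4 hr.

11.4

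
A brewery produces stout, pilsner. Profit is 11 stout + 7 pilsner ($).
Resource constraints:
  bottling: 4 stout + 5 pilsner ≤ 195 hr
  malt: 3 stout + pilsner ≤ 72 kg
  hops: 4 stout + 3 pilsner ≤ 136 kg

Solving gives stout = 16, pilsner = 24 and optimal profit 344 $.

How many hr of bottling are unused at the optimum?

11

bottling used = 4·16 + 5·24 = 184; slack = 195 − 184 = 11.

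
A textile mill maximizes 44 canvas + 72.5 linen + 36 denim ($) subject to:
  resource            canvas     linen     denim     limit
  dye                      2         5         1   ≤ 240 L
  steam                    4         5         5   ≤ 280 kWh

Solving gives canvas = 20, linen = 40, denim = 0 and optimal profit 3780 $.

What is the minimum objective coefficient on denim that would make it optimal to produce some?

44.5

At the optimum: dye uses 240 of 240 (binding); steam uses 280 of 280 (binding).
The binding rows give the dual system: 2·y_dye + 4·y_steam = 44 and 5·y_dye + 5·y_steam = 72.5.
This yields shadow prices y_dye = 7, y_steam = 7.5.
denim enters the basis when its profit ≥ yᵀa₃ = 7·1 + 7.5·5 = 44.5.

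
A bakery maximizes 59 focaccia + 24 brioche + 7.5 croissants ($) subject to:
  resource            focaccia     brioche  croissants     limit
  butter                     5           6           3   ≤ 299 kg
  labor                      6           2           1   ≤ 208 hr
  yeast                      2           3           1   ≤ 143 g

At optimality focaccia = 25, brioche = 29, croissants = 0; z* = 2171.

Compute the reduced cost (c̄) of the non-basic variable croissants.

Binding: butter and labor. Non-binding: yeast (6 unused).
Slack constraints have shadow price 0 (complementary slackness).
Dual feasibility on the basic columns requires 5·y_butter + 6·y_labor = 59, 6·y_butter + 2·y_labor = 24.
This yields shadow prices y_butter = 1, y_labor = 9.
Reduced cost of croissants: c₃ − yᵀa₃ = 7.5 − (1·3 + 9·1) = 7.5 − 12 = -4.5.

-4.5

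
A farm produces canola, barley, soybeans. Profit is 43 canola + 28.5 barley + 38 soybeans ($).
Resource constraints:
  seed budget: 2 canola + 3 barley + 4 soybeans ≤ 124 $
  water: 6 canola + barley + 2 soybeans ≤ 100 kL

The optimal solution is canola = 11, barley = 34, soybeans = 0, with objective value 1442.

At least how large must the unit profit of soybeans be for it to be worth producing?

At the optimum: seed budget uses 124 of 124 (binding); water uses 100 of 100 (binding).
The binding rows give the dual system: 2·y_seed budget + 6·y_water = 43 and 3·y_seed budget + 1·y_water = 28.5.
→ y_seed budget = 8 and y_water = 4.5.
soybeans enters the basis when its profit ≥ yᵀa₃ = 8·4 + 4.5·2 = 41.

41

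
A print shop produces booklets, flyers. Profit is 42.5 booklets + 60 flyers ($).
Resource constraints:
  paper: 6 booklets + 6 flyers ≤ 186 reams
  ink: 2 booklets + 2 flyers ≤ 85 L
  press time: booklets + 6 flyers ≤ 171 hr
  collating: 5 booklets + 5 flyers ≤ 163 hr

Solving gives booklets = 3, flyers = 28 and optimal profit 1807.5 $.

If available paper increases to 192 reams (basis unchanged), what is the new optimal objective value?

At the optimum: paper uses 186 of 186 (binding); ink uses 62 of 85 (slack = 23); press time uses 171 of 171 (binding); collating uses 155 of 163 (slack = 8).
By complementary slackness, y = 0 for the non-binding constraints.
The binding rows give the dual system: 6·y_paper + 1·y_press time = 42.5 and 6·y_paper + 6·y_press time = 60.
This yields shadow prices y_paper = 6.5, y_press time = 3.5.
Δz = y_paper·Δb = 6.5 × (6) = 39, so new z* = 1807.5 + 39 = 1846.5.

1846.5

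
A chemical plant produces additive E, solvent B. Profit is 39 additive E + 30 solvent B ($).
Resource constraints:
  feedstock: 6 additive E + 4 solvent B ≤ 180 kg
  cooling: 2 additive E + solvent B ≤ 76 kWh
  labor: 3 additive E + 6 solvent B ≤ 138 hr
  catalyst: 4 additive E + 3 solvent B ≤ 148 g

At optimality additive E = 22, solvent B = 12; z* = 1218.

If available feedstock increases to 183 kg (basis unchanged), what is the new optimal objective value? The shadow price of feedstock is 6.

1236

Δb = 3, so new z* = 1218 + (6)·(3) = 1218 + 18 = 1236.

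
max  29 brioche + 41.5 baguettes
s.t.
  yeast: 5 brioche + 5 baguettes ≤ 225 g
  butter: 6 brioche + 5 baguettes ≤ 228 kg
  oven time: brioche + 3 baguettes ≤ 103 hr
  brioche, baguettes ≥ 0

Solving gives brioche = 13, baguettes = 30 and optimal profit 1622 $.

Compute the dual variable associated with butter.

3.5

Check each constraint at x*: yeast 215/225 (slack 10); butter 228/228 (tight); oven time 103/103 (tight).
By complementary slackness, y = 0 for the non-binding constraint.
From A_Bᵀ y = c: 6·y_butter + 1·y_oven time = 29; 5·y_butter + 3·y_oven time = 41.5.
Solving: y_butter = 3.5, y_oven time = 8.
Shadow price of butter = 3.5.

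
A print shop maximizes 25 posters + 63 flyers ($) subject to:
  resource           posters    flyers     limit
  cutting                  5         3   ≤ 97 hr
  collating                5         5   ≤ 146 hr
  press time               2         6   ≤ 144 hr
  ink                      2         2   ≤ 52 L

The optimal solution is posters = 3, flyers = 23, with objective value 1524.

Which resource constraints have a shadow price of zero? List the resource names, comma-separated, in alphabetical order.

collating, cutting

cutting: 84/97 (slack 13)
collating: 130/146 (slack 16)
press time: 144/144 (binding)
ink: 52/52 (binding)
By complementary slackness, a constraint with positive slack has shadow price 0 → collating, cutting.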